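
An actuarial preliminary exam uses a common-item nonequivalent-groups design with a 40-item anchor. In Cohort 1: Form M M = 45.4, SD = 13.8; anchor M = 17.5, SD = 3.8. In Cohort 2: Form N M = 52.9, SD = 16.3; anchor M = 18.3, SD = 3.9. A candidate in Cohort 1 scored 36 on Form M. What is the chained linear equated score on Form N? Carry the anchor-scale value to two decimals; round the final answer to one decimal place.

Form M → anchor (Cohort 1): v = (3.8/13.8)(36 − 45.4) + 17.5 = 14.91
anchor → Form N (Cohort 2): y = (16.3/3.9)(14.91 − 18.3) + 52.9 = 38.7

38.7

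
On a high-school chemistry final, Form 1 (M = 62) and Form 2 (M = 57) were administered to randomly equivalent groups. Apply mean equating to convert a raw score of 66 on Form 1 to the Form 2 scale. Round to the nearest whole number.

61

Mean equating: y = x + (M_Y − M_X) = 66 + (57 − 62) = 61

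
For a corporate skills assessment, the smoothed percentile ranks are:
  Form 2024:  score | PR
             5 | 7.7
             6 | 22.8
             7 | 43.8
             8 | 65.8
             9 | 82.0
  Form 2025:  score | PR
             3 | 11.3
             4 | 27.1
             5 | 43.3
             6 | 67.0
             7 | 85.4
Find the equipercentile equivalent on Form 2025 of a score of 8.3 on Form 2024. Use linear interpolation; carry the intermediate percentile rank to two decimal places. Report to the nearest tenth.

6.2

PR of 8.3 on Form 2024: 65.8 + (8.3 − 8)/(9 − 8) × (82.0 − 65.8) = 70.66
On Form 2025, PR 70.66 falls between score 6 (PR 67.0) and 7 (PR 85.4).
Interpolate: 6 + (70.66 − 67.0)/(85.4 − 67.0) × (7 − 6) = 6.2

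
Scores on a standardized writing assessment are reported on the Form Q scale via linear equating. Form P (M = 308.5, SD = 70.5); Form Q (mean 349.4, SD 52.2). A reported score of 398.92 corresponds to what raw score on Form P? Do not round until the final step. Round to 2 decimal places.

Invert y = (SD_Y/SD_X)(x − M_X) + M_Y:
x = (SD_X/SD_Y)(y − M_Y) + M_X = (70.5/52.2)(398.92 − 349.4) + 308.5
x = 1.350575 × 49.520 + 308.5 = 375.38

375.38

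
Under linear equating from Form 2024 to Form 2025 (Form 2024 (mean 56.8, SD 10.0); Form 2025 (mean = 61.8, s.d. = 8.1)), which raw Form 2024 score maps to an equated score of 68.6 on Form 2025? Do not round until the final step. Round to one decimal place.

Invert y = (SD_Y/SD_X)(x − M_X) + M_Y:
x = (SD_X/SD_Y)(y − M_Y) + M_X = (10.0/8.1)(68.6 − 61.8) + 56.8
x = 1.234568 × 6.800 + 56.8 = 65.2

65.2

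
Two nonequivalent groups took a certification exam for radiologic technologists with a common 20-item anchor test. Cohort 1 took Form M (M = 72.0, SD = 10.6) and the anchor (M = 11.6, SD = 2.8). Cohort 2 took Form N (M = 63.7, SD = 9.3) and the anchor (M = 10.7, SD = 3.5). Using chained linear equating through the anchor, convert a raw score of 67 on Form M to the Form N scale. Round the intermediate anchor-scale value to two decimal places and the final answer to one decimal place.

Form M → anchor (Cohort 1): v = (2.8/10.6)(67 − 72.0) + 11.6 = 10.28
anchor → Form N (Cohort 2): y = (9.3/3.5)(10.28 − 10.7) + 63.7 = 62.6

62.6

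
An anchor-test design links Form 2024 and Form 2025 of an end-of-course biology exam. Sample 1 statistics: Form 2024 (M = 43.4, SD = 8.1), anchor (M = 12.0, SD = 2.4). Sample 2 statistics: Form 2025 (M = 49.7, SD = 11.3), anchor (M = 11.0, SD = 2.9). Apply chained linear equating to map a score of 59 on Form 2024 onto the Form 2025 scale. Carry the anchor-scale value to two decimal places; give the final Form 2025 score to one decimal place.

Form 2024 → anchor (Sample 1): v = (2.4/8.1)(59 − 43.4) + 12.0 = 16.62
anchor → Form 2025 (Sample 2): y = (11.3/2.9)(16.62 − 11.0) + 49.7 = 71.6

71.6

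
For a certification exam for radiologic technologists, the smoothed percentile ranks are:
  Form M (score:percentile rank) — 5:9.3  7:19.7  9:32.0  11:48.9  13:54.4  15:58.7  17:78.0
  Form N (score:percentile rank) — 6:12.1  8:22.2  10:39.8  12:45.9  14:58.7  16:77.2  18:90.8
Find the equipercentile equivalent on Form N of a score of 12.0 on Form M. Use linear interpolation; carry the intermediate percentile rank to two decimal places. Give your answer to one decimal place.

PR of 12.0 on Form M: 48.9 + (12.0 − 11)/(13 − 11) × (54.4 − 48.9) = 51.65
On Form N, PR 51.65 falls between score 12 (PR 45.9) and 14 (PR 58.7).
Interpolate: 12 + (51.65 − 45.9)/(58.7 − 45.9) × (14 − 12) = 12.9

12.9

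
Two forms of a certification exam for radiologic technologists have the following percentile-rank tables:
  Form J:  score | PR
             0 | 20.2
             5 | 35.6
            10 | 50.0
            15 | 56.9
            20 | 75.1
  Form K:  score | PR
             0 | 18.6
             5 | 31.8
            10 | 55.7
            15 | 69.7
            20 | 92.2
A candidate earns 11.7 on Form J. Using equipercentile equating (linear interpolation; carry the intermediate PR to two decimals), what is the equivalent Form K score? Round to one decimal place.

9.3

PR of 11.7 on Form J: 50.0 + (11.7 − 10)/(15 − 10) × (56.9 − 50.0) = 52.35
On Form K, PR 52.35 falls between score 5 (PR 31.8) and 10 (PR 55.7).
Interpolate: 5 + (52.35 − 31.8)/(55.7 − 31.8) × (10 − 5) = 9.3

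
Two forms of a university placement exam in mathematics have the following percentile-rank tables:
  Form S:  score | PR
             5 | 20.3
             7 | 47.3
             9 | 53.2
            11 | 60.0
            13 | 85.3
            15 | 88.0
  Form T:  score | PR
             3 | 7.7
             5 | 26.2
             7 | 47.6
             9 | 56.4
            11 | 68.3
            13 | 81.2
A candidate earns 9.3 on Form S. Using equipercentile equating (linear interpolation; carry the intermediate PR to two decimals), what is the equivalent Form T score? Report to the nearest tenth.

PR of 9.3 on Form S: 53.2 + (9.3 − 9)/(11 − 9) × (60.0 − 53.2) = 54.22
On Form T, PR 54.22 falls between score 7 (PR 47.6) and 9 (PR 56.4).
Interpolate: 7 + (54.22 − 47.6)/(56.4 − 47.6) × (9 − 7) = 8.5

8.5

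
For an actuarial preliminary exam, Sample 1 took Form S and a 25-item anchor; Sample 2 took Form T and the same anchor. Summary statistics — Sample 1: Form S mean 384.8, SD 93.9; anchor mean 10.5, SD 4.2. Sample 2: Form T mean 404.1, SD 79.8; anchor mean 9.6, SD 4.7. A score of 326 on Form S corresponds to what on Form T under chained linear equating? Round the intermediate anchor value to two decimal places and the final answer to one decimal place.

374.7

Form S → anchor (Sample 1): v = (4.2/93.9)(326 − 384.8) + 10.5 = 7.87
anchor → Form T (Sample 2): y = (79.8/4.7)(7.87 − 9.6) + 404.1 = 374.7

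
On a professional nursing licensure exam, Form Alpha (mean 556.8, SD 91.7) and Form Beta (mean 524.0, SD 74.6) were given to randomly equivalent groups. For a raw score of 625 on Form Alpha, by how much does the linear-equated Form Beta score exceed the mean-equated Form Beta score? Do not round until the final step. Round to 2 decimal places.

-12.72

Mean-equated: 625 + (524.0 − 556.8) = 592.20
Linear-equated: (74.6/91.7)(625 − 556.8) + 524.0 = 579.482
Difference = 579.482 − 592.20 = -12.72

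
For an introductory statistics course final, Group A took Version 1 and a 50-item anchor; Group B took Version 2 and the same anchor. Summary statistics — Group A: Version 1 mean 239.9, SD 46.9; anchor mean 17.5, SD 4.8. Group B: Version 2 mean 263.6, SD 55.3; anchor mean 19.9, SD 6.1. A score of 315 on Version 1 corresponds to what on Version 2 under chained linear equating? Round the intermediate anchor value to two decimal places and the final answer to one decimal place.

Version 1 → anchor (Group A): v = (4.8/46.9)(315 − 239.9) + 17.5 = 25.19
anchor → Version 2 (Group B): y = (55.3/6.1)(25.19 − 19.9) + 263.6 = 311.6

311.6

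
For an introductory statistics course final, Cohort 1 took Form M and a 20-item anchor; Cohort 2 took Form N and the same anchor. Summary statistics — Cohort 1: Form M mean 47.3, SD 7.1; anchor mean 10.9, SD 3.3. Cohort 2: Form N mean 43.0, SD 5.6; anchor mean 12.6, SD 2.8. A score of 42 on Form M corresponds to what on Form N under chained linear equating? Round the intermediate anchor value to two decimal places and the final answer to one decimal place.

Form M → anchor (Cohort 1): v = (3.3/7.1)(42 − 47.3) + 10.9 = 8.44
anchor → Form N (Cohort 2): y = (5.6/2.8)(8.44 − 12.6) + 43.0 = 34.7

34.7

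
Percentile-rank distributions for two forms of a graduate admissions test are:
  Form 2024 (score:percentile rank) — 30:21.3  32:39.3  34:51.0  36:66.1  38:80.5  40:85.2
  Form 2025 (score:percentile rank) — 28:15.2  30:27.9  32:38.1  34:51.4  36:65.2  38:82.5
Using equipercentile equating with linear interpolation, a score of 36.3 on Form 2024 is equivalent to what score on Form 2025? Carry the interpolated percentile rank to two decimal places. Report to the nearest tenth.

PR of 36.3 on Form 2024: 66.1 + (36.3 − 36)/(38 − 36) × (80.5 − 66.1) = 68.26
On Form 2025, PR 68.26 falls between score 36 (PR 65.2) and 38 (PR 82.5).
Interpolate: 36 + (68.26 − 65.2)/(82.5 − 65.2) × (38 − 36) = 36.4

36.4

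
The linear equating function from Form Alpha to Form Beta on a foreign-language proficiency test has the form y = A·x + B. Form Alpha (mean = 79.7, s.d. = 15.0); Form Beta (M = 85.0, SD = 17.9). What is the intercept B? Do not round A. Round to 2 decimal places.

A = SD_Y / SD_X = 17.9 / 15.0 = 1.193333
B = M_Y − A·M_X = 85.0 − 1.193333 × 79.7 = -10.11

-10.11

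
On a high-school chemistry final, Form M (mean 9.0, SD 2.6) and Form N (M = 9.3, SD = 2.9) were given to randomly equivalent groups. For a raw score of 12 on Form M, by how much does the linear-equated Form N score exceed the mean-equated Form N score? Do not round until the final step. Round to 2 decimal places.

0.35

Mean-equated: 12 + (9.3 − 9.0) = 12.30
Linear-equated: (2.9/2.6)(12 − 9.0) + 9.3 = 12.646
Difference = 12.646 − 12.30 = 0.35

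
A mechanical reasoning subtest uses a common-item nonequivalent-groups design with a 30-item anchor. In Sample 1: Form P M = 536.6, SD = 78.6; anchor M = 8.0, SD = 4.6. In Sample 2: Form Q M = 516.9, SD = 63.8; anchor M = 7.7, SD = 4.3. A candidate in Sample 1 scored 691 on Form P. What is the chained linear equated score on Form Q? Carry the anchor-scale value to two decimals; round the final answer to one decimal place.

Form P → anchor (Sample 1): v = (4.6/78.6)(691 − 536.6) + 8.0 = 17.04
anchor → Form Q (Sample 2): y = (63.8/4.3)(17.04 − 7.7) + 516.9 = 655.5

655.5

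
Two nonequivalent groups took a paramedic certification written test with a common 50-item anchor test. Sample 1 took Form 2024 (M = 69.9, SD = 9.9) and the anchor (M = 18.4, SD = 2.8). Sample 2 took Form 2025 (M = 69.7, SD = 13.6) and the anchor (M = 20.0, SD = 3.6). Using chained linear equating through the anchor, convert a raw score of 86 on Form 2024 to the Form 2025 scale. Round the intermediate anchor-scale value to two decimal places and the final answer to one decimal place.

Form 2024 → anchor (Sample 1): v = (2.8/9.9)(86 − 69.9) + 18.4 = 22.95
anchor → Form 2025 (Sample 2): y = (13.6/3.6)(22.95 − 20.0) + 69.7 = 80.8

80.8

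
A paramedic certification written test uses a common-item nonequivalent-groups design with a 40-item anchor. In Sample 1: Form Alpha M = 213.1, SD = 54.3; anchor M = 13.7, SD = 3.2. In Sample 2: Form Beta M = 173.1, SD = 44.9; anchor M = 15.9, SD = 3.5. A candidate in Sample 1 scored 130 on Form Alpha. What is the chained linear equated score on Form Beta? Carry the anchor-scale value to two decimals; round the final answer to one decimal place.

82.0

Form Alpha → anchor (Sample 1): v = (3.2/54.3)(130 − 213.1) + 13.7 = 8.80
anchor → Form Beta (Sample 2): y = (44.9/3.5)(8.80 − 15.9) + 173.1 = 82.0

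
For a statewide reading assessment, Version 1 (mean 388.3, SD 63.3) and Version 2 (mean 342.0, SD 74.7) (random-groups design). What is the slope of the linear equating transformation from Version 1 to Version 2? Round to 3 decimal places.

A = SD_Y / SD_X = 74.7 / 63.3 = 1.180

1.180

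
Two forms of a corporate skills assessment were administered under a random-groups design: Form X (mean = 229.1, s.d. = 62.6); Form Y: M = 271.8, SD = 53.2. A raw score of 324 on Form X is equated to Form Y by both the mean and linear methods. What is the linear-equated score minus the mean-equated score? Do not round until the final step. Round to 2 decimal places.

Mean-equated: 324 + (271.8 − 229.1) = 366.70
Linear-equated: (53.2/62.6)(324 − 229.1) + 271.8 = 352.450
Difference = 352.450 − 366.70 = -14.25

-14.25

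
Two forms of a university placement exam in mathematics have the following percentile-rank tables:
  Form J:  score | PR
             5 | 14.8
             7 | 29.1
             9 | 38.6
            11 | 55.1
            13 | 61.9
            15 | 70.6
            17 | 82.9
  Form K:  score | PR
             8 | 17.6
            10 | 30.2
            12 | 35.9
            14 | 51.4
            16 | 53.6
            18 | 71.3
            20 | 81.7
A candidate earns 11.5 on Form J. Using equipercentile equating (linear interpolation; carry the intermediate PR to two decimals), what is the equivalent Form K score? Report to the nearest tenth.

16.4

PR of 11.5 on Form J: 55.1 + (11.5 − 11)/(13 − 11) × (61.9 − 55.1) = 56.80
On Form K, PR 56.80 falls between score 16 (PR 53.6) and 18 (PR 71.3).
Interpolate: 16 + (56.80 − 53.6)/(71.3 − 53.6) × (18 − 16) = 16.4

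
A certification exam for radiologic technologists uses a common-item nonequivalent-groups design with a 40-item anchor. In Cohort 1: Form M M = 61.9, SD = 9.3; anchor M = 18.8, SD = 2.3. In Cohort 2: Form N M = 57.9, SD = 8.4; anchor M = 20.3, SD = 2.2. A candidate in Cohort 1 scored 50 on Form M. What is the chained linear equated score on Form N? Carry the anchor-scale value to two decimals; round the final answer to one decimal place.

Form M → anchor (Cohort 1): v = (2.3/9.3)(50 − 61.9) + 18.8 = 15.86
anchor → Form N (Cohort 2): y = (8.4/2.2)(15.86 − 20.3) + 57.9 = 40.9

40.9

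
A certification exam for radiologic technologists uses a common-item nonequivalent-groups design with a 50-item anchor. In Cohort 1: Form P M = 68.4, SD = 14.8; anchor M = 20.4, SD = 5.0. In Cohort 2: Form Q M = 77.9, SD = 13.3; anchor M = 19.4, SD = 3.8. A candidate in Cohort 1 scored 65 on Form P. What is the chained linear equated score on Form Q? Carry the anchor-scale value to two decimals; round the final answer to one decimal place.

Form P → anchor (Cohort 1): v = (5.0/14.8)(65 − 68.4) + 20.4 = 19.25
anchor → Form Q (Cohort 2): y = (13.3/3.8)(19.25 − 19.4) + 77.9 = 77.4

77.4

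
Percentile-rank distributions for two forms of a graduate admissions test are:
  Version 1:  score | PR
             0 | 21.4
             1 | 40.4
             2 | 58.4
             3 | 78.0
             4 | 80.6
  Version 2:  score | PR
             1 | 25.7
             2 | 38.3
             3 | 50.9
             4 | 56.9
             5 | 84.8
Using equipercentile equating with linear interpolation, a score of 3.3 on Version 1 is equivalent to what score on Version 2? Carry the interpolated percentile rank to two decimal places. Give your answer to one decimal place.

PR of 3.3 on Version 1: 78.0 + (3.3 − 3)/(4 − 3) × (80.6 − 78.0) = 78.78
On Version 2, PR 78.78 falls between score 4 (PR 56.9) and 5 (PR 84.8).
Interpolate: 4 + (78.78 − 56.9)/(84.8 − 56.9) × (5 − 4) = 4.8

4.8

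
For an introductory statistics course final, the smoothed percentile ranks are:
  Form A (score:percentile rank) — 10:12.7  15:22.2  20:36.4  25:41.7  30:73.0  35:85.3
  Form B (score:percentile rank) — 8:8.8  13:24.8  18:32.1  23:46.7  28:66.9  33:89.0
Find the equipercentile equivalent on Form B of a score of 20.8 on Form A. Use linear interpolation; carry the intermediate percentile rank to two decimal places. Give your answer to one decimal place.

PR of 20.8 on Form A: 36.4 + (20.8 − 20)/(25 − 20) × (41.7 − 36.4) = 37.25
On Form B, PR 37.25 falls between score 18 (PR 32.1) and 23 (PR 46.7).
Interpolate: 18 + (37.25 − 32.1)/(46.7 − 32.1) × (23 − 18) = 19.8

19.8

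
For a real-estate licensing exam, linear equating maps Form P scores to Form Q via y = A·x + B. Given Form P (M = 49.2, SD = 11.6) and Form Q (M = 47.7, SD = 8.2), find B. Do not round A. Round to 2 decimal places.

12.92

A = SD_Y / SD_X = 8.2 / 11.6 = 0.706897
B = M_Y − A·M_X = 47.7 − 0.706897 × 49.2 = 12.92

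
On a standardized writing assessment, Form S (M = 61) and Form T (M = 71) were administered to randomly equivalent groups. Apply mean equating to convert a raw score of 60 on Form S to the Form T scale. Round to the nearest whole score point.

Mean equating: y = x + (M_Y − M_X) = 60 + (71 − 61) = 70

70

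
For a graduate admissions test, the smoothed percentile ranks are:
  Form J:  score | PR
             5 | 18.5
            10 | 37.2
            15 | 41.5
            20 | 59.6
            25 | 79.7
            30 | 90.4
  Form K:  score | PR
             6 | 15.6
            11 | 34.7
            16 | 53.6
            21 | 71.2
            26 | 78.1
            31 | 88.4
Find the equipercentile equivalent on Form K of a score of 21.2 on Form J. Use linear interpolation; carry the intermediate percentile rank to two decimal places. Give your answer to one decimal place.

PR of 21.2 on Form J: 59.6 + (21.2 − 20)/(25 − 20) × (79.7 − 59.6) = 64.42
On Form K, PR 64.42 falls between score 16 (PR 53.6) and 21 (PR 71.2).
Interpolate: 16 + (64.42 − 53.6)/(71.2 − 53.6) × (21 − 16) = 19.1

19.1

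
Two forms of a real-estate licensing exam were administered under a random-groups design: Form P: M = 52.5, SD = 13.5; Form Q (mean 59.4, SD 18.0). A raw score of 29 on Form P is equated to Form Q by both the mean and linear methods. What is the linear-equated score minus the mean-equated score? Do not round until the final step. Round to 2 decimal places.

Mean-equated: 29 + (59.4 − 52.5) = 35.90
Linear-equated: (18.0/13.5)(29 − 52.5) + 59.4 = 28.067
Difference = 28.067 − 35.90 = -7.83

-7.83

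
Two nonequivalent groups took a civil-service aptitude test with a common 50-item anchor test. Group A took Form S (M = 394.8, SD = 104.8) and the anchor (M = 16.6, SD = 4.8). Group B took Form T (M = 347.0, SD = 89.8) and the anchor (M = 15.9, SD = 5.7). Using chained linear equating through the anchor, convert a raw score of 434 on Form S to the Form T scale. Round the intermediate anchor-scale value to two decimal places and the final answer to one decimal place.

Form S → anchor (Group A): v = (4.8/104.8)(434 − 394.8) + 16.6 = 18.40
anchor → Form T (Group B): y = (89.8/5.7)(18.40 − 15.9) + 347.0 = 386.4

386.4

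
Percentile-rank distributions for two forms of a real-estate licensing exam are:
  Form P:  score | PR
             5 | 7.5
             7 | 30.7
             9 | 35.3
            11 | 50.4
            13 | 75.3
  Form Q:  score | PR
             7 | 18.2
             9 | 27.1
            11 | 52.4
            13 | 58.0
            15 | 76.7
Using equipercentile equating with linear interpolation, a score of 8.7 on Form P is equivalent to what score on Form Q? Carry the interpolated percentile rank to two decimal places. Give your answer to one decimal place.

PR of 8.7 on Form P: 30.7 + (8.7 − 7)/(9 − 7) × (35.3 − 30.7) = 34.61
On Form Q, PR 34.61 falls between score 9 (PR 27.1) and 11 (PR 52.4).
Interpolate: 9 + (34.61 − 27.1)/(52.4 − 27.1) × (11 − 9) = 9.6

9.6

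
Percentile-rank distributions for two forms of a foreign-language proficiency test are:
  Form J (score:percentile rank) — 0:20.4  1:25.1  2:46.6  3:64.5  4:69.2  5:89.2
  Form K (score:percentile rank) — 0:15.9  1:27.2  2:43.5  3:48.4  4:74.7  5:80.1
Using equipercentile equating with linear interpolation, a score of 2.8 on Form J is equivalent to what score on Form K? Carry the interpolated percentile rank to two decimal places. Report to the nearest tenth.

3.5

PR of 2.8 on Form J: 46.6 + (2.8 − 2)/(3 − 2) × (64.5 − 46.6) = 60.92
On Form K, PR 60.92 falls between score 3 (PR 48.4) and 4 (PR 74.7).
Interpolate: 3 + (60.92 − 48.4)/(74.7 − 48.4) × (4 − 3) = 3.5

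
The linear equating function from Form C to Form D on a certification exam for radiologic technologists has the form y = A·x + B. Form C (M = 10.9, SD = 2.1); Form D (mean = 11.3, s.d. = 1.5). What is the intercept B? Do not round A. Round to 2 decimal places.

A = SD_Y / SD_X = 1.5 / 2.1 = 0.714286
B = M_Y − A·M_X = 11.3 − 0.714286 × 10.9 = 3.51

3.51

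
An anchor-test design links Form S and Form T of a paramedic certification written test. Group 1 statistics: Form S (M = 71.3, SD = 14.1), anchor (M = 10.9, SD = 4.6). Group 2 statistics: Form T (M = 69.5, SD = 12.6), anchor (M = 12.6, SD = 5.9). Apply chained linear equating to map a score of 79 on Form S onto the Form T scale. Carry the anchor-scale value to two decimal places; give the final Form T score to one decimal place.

Form S → anchor (Group 1): v = (4.6/14.1)(79 − 71.3) + 10.9 = 13.41
anchor → Form T (Group 2): y = (12.6/5.9)(13.41 − 12.6) + 69.5 = 71.2

71.2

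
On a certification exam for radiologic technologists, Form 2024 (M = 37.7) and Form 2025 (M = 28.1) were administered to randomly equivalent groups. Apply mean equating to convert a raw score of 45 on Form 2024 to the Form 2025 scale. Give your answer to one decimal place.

Mean equating: y = x + (M_Y − M_X) = 45 + (28.1 − 37.7) = 35.4

35.4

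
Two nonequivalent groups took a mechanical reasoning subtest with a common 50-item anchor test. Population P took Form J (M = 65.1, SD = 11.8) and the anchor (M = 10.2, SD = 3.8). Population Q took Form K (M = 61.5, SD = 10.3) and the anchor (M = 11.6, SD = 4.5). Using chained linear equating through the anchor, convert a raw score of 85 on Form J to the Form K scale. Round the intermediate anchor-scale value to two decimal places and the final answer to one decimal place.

Form J → anchor (Population P): v = (3.8/11.8)(85 − 65.1) + 10.2 = 16.61
anchor → Form K (Population Q): y = (10.3/4.5)(16.61 − 11.6) + 61.5 = 73.0

73.0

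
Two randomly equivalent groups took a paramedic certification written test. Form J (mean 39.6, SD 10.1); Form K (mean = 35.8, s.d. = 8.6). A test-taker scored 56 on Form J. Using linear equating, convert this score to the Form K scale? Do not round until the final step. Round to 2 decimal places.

Linear equating: y = (SD_Y/SD_X)(x − M_X) + M_Y
y = (8.6/10.1)(56 − 39.6) + 35.8
y = 0.851485 × 16.4 + 35.8 = 13.9644 + 35.8 = 49.76

49.76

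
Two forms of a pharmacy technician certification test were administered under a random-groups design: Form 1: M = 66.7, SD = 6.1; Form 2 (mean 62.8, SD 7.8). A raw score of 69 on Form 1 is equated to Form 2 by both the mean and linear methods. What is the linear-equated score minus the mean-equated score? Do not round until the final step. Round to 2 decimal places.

Mean-equated: 69 + (62.8 − 66.7) = 65.10
Linear-equated: (7.8/6.1)(69 − 66.7) + 62.8 = 65.741
Difference = 65.741 − 65.10 = 0.64

0.64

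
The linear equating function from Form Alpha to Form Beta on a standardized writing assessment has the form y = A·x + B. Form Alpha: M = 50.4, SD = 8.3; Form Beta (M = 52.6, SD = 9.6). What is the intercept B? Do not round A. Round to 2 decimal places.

A = SD_Y / SD_X = 9.6 / 8.3 = 1.156627
B = M_Y − A·M_X = 52.6 − 1.156627 × 50.4 = -5.69

-5.69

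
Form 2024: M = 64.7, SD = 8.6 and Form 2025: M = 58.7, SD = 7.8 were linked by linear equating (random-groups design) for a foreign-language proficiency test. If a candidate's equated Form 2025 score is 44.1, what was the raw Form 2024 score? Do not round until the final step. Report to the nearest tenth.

Invert y = (SD_Y/SD_X)(x − M_X) + M_Y:
x = (SD_X/SD_Y)(y − M_Y) + M_X = (8.6/7.8)(44.1 − 58.7) + 64.7
x = 1.102564 × -14.600 + 64.7 = 48.6

48.6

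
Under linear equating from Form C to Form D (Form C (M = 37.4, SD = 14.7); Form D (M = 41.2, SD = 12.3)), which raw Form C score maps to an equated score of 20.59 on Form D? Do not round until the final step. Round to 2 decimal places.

12.77

Invert y = (SD_Y/SD_X)(x − M_X) + M_Y:
x = (SD_X/SD_Y)(y − M_Y) + M_X = (14.7/12.3)(20.59 − 41.2) + 37.4
x = 1.195122 × -20.610 + 37.4 = 12.77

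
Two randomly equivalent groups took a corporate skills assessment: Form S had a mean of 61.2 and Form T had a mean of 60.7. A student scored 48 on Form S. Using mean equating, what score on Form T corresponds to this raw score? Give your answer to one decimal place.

47.5

Mean equating: y = x + (M_Y − M_X) = 48 + (60.7 − 61.2) = 47.5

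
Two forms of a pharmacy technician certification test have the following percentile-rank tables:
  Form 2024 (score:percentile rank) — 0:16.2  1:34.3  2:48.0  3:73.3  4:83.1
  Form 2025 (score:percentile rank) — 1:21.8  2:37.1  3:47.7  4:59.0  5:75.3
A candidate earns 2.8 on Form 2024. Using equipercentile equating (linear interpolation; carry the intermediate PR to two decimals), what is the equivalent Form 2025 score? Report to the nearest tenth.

PR of 2.8 on Form 2024: 48.0 + (2.8 − 2)/(3 − 2) × (73.3 − 48.0) = 68.24
On Form 2025, PR 68.24 falls between score 4 (PR 59.0) and 5 (PR 75.3).
Interpolate: 4 + (68.24 − 59.0)/(75.3 − 59.0) × (5 − 4) = 4.6

4.6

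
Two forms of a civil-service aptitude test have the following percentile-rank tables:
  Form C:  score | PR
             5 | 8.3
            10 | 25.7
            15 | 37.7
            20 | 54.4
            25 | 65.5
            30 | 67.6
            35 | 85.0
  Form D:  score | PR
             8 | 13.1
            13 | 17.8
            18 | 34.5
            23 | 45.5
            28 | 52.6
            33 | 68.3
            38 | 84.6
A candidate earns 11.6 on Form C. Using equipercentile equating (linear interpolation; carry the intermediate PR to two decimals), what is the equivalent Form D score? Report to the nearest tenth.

16.5

PR of 11.6 on Form C: 25.7 + (11.6 − 10)/(15 − 10) × (37.7 − 25.7) = 29.54
On Form D, PR 29.54 falls between score 13 (PR 17.8) and 18 (PR 34.5).
Interpolate: 13 + (29.54 − 17.8)/(34.5 − 17.8) × (18 − 13) = 16.5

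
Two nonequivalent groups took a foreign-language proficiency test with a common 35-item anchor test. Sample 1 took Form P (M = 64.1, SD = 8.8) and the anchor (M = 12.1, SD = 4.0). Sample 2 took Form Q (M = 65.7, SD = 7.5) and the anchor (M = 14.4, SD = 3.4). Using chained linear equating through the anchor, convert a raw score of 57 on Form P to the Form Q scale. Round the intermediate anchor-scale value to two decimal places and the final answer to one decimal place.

Form P → anchor (Sample 1): v = (4.0/8.8)(57 − 64.1) + 12.1 = 8.87
anchor → Form Q (Sample 2): y = (7.5/3.4)(8.87 − 14.4) + 65.7 = 53.5

53.5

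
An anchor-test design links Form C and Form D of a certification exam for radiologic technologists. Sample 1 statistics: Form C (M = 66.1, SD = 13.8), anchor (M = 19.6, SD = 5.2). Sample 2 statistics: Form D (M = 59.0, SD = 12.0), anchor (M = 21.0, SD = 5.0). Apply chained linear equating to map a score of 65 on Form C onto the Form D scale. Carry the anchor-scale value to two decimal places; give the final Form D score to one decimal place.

Form C → anchor (Sample 1): v = (5.2/13.8)(65 − 66.1) + 19.6 = 19.19
anchor → Form D (Sample 2): y = (12.0/5.0)(19.19 − 21.0) + 59.0 = 54.7

54.7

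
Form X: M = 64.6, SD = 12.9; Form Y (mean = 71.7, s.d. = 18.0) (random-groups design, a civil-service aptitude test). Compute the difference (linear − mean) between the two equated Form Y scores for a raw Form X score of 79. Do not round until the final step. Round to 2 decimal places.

Mean-equated: 79 + (71.7 − 64.6) = 86.10
Linear-equated: (18.0/12.9)(79 − 64.6) + 71.7 = 91.793
Difference = 91.793 − 86.10 = 5.69

5.69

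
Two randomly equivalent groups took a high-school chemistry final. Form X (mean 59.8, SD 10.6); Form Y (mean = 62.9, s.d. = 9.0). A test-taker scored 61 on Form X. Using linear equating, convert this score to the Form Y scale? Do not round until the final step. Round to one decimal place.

63.9

Linear equating: y = (SD_Y/SD_X)(x − M_X) + M_Y
y = (9.0/10.6)(61 − 59.8) + 62.9
y = 0.849057 × 1.2 + 62.9 = 1.0189 + 62.9 = 63.9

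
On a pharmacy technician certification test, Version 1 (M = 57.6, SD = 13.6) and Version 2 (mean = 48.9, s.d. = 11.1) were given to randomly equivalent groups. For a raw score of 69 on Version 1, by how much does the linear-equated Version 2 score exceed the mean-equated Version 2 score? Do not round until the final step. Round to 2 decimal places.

Mean-equated: 69 + (48.9 − 57.6) = 60.30
Linear-equated: (11.1/13.6)(69 − 57.6) + 48.9 = 58.204
Difference = 58.204 − 60.30 = -2.10

-2.10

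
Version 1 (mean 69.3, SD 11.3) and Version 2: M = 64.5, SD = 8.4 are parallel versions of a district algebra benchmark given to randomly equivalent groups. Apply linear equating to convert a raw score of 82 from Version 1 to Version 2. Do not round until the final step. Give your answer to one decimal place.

Linear equating: y = (SD_Y/SD_X)(x − M_X) + M_Y
y = (8.4/11.3)(82 − 69.3) + 64.5
y = 0.743363 × 12.7 + 64.5 = 9.4407 + 64.5 = 73.9

73.9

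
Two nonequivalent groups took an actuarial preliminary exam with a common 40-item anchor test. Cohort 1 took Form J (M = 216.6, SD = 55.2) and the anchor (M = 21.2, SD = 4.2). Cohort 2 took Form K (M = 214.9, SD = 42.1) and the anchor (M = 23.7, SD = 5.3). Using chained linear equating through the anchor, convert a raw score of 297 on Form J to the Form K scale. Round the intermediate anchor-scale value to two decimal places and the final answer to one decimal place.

243.7

Form J → anchor (Cohort 1): v = (4.2/55.2)(297 − 216.6) + 21.2 = 27.32
anchor → Form K (Cohort 2): y = (42.1/5.3)(27.32 − 23.7) + 214.9 = 243.7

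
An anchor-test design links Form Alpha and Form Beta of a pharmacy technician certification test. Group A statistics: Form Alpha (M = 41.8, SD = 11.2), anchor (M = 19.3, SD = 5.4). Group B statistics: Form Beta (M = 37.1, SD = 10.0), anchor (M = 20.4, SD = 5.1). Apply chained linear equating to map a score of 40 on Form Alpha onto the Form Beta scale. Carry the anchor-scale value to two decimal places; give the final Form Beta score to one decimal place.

33.2

Form Alpha → anchor (Group A): v = (5.4/11.2)(40 − 41.8) + 19.3 = 18.43
anchor → Form Beta (Group B): y = (10.0/5.1)(18.43 − 20.4) + 37.1 = 33.2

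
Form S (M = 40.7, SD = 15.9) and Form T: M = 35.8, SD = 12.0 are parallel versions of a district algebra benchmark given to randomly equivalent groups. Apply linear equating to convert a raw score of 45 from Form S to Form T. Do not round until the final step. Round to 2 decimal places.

Linear equating: y = (SD_Y/SD_X)(x − M_X) + M_Y
y = (12.0/15.9)(45 − 40.7) + 35.8
y = 0.754717 × 4.3 + 35.8 = 3.2453 + 35.8 = 39.05

39.05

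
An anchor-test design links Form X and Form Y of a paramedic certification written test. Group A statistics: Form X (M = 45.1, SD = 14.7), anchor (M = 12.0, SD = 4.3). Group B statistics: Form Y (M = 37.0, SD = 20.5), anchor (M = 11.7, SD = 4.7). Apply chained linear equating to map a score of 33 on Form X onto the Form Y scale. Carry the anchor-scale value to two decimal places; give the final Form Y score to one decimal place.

22.9

Form X → anchor (Group A): v = (4.3/14.7)(33 − 45.1) + 12.0 = 8.46
anchor → Form Y (Group B): y = (20.5/4.7)(8.46 − 11.7) + 37.0 = 22.9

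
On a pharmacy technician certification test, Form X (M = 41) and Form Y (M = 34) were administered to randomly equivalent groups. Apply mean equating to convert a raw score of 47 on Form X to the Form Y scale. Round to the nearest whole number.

40

Mean equating: y = x + (M_Y − M_X) = 47 + (34 − 41) = 40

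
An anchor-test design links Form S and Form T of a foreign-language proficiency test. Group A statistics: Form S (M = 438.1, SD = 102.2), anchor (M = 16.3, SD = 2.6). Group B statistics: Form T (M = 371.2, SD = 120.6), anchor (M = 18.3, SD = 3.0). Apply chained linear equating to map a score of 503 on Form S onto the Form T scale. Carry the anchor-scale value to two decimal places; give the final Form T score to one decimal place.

357.1

Form S → anchor (Group A): v = (2.6/102.2)(503 − 438.1) + 16.3 = 17.95
anchor → Form T (Group B): y = (120.6/3.0)(17.95 − 18.3) + 371.2 = 357.1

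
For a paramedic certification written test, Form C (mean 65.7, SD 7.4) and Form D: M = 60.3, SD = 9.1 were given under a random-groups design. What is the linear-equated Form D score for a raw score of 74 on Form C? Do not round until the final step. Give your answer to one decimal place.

Linear equating: y = (SD_Y/SD_X)(x − M_X) + M_Y
y = (9.1/7.4)(74 − 65.7) + 60.3
y = 1.229730 × 8.3 + 60.3 = 10.2068 + 60.3 = 70.5

70.5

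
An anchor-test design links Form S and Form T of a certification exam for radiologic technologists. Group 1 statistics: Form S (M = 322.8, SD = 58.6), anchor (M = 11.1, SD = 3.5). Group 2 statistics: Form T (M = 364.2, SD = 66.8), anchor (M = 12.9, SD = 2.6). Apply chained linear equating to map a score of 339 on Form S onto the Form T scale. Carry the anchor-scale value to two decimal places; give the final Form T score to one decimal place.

Form S → anchor (Group 1): v = (3.5/58.6)(339 − 322.8) + 11.1 = 12.07
anchor → Form T (Group 2): y = (66.8/2.6)(12.07 − 12.9) + 364.2 = 342.9

342.9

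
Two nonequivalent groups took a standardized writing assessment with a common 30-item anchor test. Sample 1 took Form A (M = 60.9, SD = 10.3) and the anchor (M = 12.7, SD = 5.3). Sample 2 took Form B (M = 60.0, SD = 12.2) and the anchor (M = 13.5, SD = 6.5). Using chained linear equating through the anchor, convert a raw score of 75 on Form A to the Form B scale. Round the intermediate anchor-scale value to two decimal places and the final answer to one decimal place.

Form A → anchor (Sample 1): v = (5.3/10.3)(75 − 60.9) + 12.7 = 19.96
anchor → Form B (Sample 2): y = (12.2/6.5)(19.96 − 13.5) + 60.0 = 72.1

72.1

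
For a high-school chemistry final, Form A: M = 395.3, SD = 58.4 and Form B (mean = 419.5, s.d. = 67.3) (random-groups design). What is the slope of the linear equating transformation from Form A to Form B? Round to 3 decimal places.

A = SD_Y / SD_X = 67.3 / 58.4 = 1.152

1.152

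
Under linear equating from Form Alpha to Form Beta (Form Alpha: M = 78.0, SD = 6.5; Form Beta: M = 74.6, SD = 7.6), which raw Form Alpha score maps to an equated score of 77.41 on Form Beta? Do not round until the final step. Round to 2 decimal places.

Invert y = (SD_Y/SD_X)(x − M_X) + M_Y:
x = (SD_X/SD_Y)(y − M_Y) + M_X = (6.5/7.6)(77.41 − 74.6) + 78.0
x = 0.855263 × 2.810 + 78.0 = 80.40

80.40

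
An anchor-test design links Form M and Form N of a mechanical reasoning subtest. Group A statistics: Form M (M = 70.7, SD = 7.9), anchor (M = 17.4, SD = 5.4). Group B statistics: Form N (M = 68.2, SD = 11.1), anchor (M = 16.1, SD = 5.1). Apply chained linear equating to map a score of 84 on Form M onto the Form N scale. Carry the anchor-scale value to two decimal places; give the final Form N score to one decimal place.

90.8

Form M → anchor (Group A): v = (5.4/7.9)(84 − 70.7) + 17.4 = 26.49
anchor → Form N (Group B): y = (11.1/5.1)(26.49 − 16.1) + 68.2 = 90.8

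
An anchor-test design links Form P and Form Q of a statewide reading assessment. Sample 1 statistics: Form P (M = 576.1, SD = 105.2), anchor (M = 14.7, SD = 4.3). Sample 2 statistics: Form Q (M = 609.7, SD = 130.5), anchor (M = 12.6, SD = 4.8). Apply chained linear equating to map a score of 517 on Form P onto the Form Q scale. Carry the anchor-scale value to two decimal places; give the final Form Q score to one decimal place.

601.0

Form P → anchor (Sample 1): v = (4.3/105.2)(517 − 576.1) + 14.7 = 12.28
anchor → Form Q (Sample 2): y = (130.5/4.8)(12.28 − 12.6) + 609.7 = 601.0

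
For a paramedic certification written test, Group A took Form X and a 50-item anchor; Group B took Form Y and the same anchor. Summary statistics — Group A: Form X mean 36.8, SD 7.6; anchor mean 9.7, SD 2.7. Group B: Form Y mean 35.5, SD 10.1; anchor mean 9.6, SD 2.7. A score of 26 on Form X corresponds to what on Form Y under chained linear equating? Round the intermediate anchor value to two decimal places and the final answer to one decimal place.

Form X → anchor (Group A): v = (2.7/7.6)(26 − 36.8) + 9.7 = 5.86
anchor → Form Y (Group B): y = (10.1/2.7)(5.86 − 9.6) + 35.5 = 21.5

21.5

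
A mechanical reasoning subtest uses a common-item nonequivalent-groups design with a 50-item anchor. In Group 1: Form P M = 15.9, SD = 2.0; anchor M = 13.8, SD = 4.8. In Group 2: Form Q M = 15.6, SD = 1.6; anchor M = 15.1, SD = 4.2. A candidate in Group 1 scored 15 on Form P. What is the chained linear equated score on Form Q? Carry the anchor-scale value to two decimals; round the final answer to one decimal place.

Form P → anchor (Group 1): v = (4.8/2.0)(15 − 15.9) + 13.8 = 11.64
anchor → Form Q (Group 2): y = (1.6/4.2)(11.64 − 15.1) + 15.6 = 14.3

14.3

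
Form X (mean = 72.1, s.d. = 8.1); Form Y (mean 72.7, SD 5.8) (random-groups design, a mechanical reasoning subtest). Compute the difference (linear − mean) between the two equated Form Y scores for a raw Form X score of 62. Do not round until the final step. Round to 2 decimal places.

Mean-equated: 62 + (72.7 − 72.1) = 62.60
Linear-equated: (5.8/8.1)(62 − 72.1) + 72.7 = 65.468
Difference = 65.468 − 62.60 = 2.87

2.87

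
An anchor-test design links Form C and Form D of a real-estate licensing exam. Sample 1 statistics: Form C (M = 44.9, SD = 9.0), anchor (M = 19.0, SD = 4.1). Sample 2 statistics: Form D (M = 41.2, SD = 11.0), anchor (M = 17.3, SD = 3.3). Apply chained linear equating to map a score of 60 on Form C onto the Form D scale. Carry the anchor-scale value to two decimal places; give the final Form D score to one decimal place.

Form C → anchor (Sample 1): v = (4.1/9.0)(60 − 44.9) + 19.0 = 25.88
anchor → Form D (Sample 2): y = (11.0/3.3)(25.88 − 17.3) + 41.2 = 69.8

69.8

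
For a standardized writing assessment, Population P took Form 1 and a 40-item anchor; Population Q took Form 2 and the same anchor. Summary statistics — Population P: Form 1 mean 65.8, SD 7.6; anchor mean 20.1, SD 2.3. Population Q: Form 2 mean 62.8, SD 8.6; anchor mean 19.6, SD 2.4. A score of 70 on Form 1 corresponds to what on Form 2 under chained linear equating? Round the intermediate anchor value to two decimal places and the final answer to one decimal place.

Form 1 → anchor (Population P): v = (2.3/7.6)(70 − 65.8) + 20.1 = 21.37
anchor → Form 2 (Population Q): y = (8.6/2.4)(21.37 − 19.6) + 62.8 = 69.1

69.1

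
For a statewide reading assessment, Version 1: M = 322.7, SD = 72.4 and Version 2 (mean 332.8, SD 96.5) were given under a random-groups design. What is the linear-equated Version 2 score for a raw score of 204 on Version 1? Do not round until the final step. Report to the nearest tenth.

174.6

Linear equating: y = (SD_Y/SD_X)(x − M_X) + M_Y
y = (96.5/72.4)(204 − 322.7) + 332.8
y = 1.332873 × -118.7 + 332.8 = -158.2120 + 332.8 = 174.6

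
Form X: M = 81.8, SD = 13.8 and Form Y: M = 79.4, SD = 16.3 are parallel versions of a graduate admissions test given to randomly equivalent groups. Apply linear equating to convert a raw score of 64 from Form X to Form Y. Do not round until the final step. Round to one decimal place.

Linear equating: y = (SD_Y/SD_X)(x − M_X) + M_Y
y = (16.3/13.8)(64 − 81.8) + 79.4
y = 1.181159 × -17.8 + 79.4 = -21.0246 + 79.4 = 58.4

58.4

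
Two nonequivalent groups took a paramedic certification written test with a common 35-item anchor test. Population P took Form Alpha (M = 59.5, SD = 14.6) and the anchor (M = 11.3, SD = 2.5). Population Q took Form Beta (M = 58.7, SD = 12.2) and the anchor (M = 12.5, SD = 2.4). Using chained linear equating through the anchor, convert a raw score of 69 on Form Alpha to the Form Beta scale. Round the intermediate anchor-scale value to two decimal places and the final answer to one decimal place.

Form Alpha → anchor (Population P): v = (2.5/14.6)(69 − 59.5) + 11.3 = 12.93
anchor → Form Beta (Population Q): y = (12.2/2.4)(12.93 − 12.5) + 58.7 = 60.9

60.9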